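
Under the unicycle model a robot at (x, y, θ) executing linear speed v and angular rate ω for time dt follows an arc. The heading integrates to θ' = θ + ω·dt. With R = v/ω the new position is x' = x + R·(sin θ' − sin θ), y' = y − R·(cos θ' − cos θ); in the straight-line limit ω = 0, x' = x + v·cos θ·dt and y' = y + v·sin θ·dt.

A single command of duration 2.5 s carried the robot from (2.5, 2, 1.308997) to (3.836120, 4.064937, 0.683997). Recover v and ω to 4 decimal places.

Δθ = 0.683997 − 1.308997 = -0.625000
ω = Δθ/dt = -0.625000/2.5 = -0.2500
R = −Δy/(cos θ' − cos θ) = -4.0000
v = R·ω = -4.0000·-0.2500 = 1.0000

v = 1.0000, ω = -0.2500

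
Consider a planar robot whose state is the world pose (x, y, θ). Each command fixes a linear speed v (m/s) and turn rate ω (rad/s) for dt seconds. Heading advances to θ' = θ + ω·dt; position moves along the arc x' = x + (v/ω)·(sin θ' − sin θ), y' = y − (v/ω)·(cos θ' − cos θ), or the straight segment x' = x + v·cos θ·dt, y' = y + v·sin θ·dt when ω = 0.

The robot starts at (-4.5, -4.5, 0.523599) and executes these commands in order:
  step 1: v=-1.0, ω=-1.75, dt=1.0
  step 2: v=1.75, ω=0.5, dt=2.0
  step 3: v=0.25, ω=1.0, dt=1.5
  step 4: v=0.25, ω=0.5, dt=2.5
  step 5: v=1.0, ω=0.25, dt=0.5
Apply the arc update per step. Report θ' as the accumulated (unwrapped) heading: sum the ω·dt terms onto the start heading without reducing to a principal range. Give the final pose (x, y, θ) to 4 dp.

step 1: θ'=-1.2264 (R=0.5714) → pose (-5.3236, -4.1981, -1.2264)
step 2: θ'=-0.2264 (R=3.5000) → pose (-2.8148, -6.4270, -0.2264)
step 3: θ'=1.2736 (R=0.2500) → pose (-2.5196, -6.2566, 1.2736)
step 4: θ'=2.5236 (R=0.5000) → pose (-2.7080, -5.7027, 2.5236)
step 5: θ'=2.6486 (R=4.0000) → pose (-3.1325, -5.4392, 2.6486)

(-3.1325, -5.4392, 2.6486)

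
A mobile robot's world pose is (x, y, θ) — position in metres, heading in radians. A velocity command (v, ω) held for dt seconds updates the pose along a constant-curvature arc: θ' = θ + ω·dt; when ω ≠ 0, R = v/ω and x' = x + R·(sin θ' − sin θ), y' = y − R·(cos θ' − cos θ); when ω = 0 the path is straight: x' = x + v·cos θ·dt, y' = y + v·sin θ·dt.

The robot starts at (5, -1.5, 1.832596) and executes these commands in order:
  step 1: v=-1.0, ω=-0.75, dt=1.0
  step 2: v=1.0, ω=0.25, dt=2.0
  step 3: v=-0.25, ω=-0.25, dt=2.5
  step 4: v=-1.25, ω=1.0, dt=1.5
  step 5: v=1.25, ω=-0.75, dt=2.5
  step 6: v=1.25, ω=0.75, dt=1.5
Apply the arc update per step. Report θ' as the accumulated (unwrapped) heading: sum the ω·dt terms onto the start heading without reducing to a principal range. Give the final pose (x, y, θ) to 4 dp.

step 1: θ'=1.0826 (R=1.3333) → pose (4.8897, -2.4705, 1.0826)
step 2: θ'=1.5826 (R=4.0000) → pose (5.3567, -0.5471, 1.5826)
step 3: θ'=0.9576 (R=1.0000) → pose (5.1746, -1.1344, 0.9576)
step 4: θ'=2.4576 (R=-1.2500) → pose (5.4070, -2.8226, 2.4576)
step 5: θ'=0.5826 (R=-1.6667) → pose (5.5431, -0.1391, 0.5826)
step 6: θ'=1.7076 (R=1.6667) → pose (6.2772, 1.4799, 1.7076)

(6.2772, 1.4799, 1.7076)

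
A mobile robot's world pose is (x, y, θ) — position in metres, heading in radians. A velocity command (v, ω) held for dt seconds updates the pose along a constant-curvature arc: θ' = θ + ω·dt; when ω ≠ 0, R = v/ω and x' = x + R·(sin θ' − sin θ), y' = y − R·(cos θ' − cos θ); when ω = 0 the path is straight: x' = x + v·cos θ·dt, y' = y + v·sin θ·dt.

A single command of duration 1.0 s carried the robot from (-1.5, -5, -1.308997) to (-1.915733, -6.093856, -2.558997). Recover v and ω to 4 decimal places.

v = 1.2500, ω = -1.2500

Δθ = -2.558997 − -1.308997 = -1.250000
ω = Δθ/dt = -1.250000/1.0 = -1.2500
R = −Δy/(cos θ' − cos θ) = -1.0000
v = R·ω = -1.0000·-1.2500 = 1.2500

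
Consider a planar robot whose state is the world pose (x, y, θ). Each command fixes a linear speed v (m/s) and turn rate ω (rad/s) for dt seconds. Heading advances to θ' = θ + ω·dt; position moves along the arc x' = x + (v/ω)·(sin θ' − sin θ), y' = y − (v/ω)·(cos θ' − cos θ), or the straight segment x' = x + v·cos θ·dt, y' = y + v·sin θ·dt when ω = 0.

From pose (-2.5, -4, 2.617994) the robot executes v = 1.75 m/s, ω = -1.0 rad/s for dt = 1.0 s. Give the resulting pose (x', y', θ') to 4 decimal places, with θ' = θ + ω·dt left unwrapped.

θ' = 2.6180 + -1.0·1.0 = 1.6180
R = v/ω = 1.75/-1.0 = -1.7500
x' = -2.5 + -1.7500·(sin 1.6180 − sin 2.6180) = -3.3731
y' = -4 − -1.7500·(cos 1.6180 − cos 2.6180) = -2.5670

(-3.3731, -2.5670, 1.6180)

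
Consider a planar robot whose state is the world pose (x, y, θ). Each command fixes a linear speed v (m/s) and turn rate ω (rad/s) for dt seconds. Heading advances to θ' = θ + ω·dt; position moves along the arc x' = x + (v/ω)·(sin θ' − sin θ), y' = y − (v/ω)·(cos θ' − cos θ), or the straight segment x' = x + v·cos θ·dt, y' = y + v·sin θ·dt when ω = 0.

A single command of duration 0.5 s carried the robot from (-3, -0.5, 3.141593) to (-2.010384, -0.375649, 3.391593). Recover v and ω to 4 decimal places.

v = -2.0000, ω = 0.5000

Δθ = 3.391593 − 3.141593 = 0.250000
ω = Δθ/dt = 0.250000/0.5 = 0.5000
R = Δx/(sin θ' − sin θ) = -4.0000
v = R·ω = -4.0000·0.5000 = -2.0000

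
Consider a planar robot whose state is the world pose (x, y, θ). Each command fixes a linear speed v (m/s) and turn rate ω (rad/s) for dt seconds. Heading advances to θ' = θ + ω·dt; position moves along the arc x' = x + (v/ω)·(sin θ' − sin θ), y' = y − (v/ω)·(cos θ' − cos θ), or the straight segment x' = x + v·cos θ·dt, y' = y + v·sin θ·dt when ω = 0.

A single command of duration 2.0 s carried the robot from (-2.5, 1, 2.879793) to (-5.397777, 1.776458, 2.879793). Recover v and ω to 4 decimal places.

Δθ = 2.879793 − 2.879793 = 0.000000
ω = Δθ/dt = 0.000000/2.0 = 0.0000
ω = 0 → v = (Δx·cos θ + Δy·sin θ)/dt = 1.5000

v = 1.5000, ω = 0.0000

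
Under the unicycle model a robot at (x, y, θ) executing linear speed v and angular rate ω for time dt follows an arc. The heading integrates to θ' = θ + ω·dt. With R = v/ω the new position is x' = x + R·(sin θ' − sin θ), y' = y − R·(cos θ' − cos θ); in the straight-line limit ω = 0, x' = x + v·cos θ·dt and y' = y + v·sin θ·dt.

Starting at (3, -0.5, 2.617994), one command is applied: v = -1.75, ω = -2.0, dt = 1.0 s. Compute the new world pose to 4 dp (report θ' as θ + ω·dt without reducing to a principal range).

θ' = 2.6180 + -2.0·1.0 = 0.6180
R = v/ω = -1.75/-2.0 = 0.8750
x' = 3 + 0.8750·(sin 0.6180 − sin 2.6180) = 3.0695
y' = -0.5 − 0.8750·(cos 0.6180 − cos 2.6180) = -1.9709

(3.0695, -1.9709, 0.6180)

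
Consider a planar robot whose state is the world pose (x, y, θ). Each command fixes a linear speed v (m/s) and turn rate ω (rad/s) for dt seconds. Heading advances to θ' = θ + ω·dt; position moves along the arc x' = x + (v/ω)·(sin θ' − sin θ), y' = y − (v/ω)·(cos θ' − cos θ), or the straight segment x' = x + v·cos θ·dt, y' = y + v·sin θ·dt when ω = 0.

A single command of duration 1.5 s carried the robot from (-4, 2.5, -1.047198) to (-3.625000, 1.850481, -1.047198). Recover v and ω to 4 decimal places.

v = 0.5000, ω = 0.0000

Δθ = -1.047198 − -1.047198 = 0.000000
ω = Δθ/dt = 0.000000/1.5 = 0.0000
ω = 0 → v = (Δx·cos θ + Δy·sin θ)/dt = 0.5000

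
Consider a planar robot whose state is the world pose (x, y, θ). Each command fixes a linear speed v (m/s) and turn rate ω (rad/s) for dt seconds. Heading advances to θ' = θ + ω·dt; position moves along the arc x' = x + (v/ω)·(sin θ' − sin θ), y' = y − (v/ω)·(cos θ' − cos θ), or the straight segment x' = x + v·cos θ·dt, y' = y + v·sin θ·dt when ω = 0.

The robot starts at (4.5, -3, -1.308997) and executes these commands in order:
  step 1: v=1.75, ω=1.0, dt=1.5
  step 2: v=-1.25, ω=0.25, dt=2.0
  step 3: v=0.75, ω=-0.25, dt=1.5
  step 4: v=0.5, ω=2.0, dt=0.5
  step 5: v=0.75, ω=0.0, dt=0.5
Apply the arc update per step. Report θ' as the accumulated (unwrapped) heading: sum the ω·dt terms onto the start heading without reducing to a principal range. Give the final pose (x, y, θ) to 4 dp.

(5.5236, -4.2441, 1.3160)

step 1: θ'=0.1910 (R=1.7500) → pose (6.5226, -4.2652, 0.1910)
step 2: θ'=0.6910 (R=-5.0000) → pose (4.2853, -5.3213, 0.6910)
step 3: θ'=0.3160 (R=-3.0000) → pose (5.2649, -4.7816, 0.3160)
step 4: θ'=1.3160 (R=0.2500) → pose (5.4291, -4.6070, 1.3160)
step 5: θ'=1.3160 (straight) → pose (5.5236, -4.2441, 1.3160)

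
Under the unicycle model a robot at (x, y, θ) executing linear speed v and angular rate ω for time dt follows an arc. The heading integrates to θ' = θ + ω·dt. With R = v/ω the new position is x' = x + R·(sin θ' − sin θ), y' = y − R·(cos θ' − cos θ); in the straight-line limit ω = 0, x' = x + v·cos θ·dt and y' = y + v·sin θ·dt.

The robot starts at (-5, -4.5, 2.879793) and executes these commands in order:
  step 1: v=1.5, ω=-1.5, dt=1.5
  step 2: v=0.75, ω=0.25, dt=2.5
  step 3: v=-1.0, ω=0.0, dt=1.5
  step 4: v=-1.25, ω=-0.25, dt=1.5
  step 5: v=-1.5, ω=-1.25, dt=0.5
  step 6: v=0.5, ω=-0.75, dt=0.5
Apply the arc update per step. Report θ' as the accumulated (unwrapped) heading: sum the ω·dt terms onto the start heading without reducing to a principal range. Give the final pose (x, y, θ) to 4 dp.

(-5.9855, -4.6720, -0.1202)

step 1: θ'=0.6298 (R=-1.0000) → pose (-5.3302, -2.7259, 0.6298)
step 2: θ'=1.2548 (R=3.0000) → pose (-4.2456, -1.2338, 1.2548)
step 3: θ'=1.2548 (straight) → pose (-4.7118, -2.6595, 1.2548)
step 4: θ'=0.8798 (R=5.0000) → pose (-5.6112, -4.2922, 0.8798)
step 5: θ'=0.2548 (R=1.2000) → pose (-6.2335, -4.6887, 0.2548)
step 6: θ'=-0.1202 (R=-0.6667) → pose (-5.9855, -4.6720, -0.1202)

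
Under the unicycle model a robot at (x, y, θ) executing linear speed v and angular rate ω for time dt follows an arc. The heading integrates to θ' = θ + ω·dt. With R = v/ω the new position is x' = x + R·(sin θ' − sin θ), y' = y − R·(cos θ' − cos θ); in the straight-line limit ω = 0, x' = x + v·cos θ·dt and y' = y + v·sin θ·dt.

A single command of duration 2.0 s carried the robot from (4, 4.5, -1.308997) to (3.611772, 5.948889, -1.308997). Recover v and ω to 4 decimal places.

v = -0.7500, ω = 0.0000

Δθ = -1.308997 − -1.308997 = 0.000000
ω = Δθ/dt = 0.000000/2.0 = 0.0000
ω = 0 → v = (Δx·cos θ + Δy·sin θ)/dt = -0.7500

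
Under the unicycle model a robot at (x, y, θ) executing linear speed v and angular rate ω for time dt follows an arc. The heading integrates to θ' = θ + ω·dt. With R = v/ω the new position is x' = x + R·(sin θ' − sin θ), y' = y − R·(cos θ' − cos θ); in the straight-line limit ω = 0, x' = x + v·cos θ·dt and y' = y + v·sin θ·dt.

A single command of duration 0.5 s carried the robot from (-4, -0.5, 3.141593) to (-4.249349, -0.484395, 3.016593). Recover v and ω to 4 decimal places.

Δθ = 3.016593 − 3.141593 = -0.125000
ω = Δθ/dt = -0.125000/0.5 = -0.2500
R = Δx/(sin θ' − sin θ) = -2.0000
v = R·ω = -2.0000·-0.2500 = 0.5000

v = 0.5000, ω = -0.2500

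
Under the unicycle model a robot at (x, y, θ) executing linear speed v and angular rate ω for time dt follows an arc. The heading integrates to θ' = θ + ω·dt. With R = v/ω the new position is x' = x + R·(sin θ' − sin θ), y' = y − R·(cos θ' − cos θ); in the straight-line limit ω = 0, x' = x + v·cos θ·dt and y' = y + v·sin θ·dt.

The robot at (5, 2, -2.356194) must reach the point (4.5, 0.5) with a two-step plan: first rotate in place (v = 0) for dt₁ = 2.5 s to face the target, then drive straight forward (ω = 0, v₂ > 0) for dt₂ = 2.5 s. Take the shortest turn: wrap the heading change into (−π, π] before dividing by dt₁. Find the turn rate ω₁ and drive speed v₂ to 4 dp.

heading to target = atan2(0.5−2, 4.5−5) = -1.8925
Δθ = wrap(-1.8925 − -2.3562) = 0.4636; ω₁ = Δθ/dt₁ = 0.1855
distance = √((4.5−5)² + (0.5−2)²) = 1.5811; v₂ = distance/dt₂ = 0.6325

ω₁ = 0.1855, v₂ = 0.6325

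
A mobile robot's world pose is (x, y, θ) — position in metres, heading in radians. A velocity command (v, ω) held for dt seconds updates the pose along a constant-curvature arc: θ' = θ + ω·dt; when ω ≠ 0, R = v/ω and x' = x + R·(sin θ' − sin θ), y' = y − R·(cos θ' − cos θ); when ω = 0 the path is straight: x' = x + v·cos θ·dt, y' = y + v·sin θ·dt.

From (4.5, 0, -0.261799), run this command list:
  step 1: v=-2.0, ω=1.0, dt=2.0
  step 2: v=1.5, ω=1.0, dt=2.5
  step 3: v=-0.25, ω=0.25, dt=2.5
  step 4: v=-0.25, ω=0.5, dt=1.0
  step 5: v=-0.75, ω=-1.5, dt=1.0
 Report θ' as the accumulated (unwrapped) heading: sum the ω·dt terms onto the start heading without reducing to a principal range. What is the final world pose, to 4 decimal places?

step 1: θ'=1.7382 (R=-2.0000) → pose (2.0103, -2.2651, 1.7382)
step 2: θ'=4.2382 (R=1.5000) → pose (-0.8032, -1.8301, 4.2382)
step 3: θ'=4.8632 (R=-1.0000) → pose (-0.7042, -1.2233, 4.8632)
step 4: θ'=5.3632 (R=-0.5000) → pose (-0.8007, -0.9955, 5.3632)
step 5: θ'=3.8632 (R=0.5000) → pose (-0.7332, -0.3172, 3.8632)

(-0.7332, -0.3172, 3.8632)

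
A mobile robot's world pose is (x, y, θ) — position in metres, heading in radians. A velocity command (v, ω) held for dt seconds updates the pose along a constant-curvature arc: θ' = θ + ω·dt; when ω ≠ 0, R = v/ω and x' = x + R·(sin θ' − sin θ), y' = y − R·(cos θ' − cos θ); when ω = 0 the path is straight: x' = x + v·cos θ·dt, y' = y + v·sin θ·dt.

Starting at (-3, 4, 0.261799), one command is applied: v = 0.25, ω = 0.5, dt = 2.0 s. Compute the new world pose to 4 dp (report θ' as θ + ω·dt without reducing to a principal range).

θ' = 0.2618 + 0.5·2.0 = 1.2618
R = v/ω = 0.25/0.5 = 0.5000
x' = -3 + 0.5000·(sin 1.2618 − sin 0.2618) = -2.6531
y' = 4 − 0.5000·(cos 1.2618 − cos 0.2618) = 4.3309

(-2.6531, 4.3309, 1.2618)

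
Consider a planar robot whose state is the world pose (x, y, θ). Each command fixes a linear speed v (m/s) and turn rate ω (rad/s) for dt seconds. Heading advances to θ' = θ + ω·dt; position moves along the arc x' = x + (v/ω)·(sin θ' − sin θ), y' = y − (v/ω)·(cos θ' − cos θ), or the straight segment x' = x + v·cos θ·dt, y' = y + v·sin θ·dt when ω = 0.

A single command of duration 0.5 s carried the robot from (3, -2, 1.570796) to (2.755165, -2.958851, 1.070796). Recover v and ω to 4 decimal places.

Δθ = 1.070796 − 1.570796 = -0.500000
ω = Δθ/dt = -0.500000/0.5 = -1.0000
R = −Δy/(cos θ' − cos θ) = 2.0000
v = R·ω = 2.0000·-1.0000 = -2.0000

v = -2.0000, ω = -1.0000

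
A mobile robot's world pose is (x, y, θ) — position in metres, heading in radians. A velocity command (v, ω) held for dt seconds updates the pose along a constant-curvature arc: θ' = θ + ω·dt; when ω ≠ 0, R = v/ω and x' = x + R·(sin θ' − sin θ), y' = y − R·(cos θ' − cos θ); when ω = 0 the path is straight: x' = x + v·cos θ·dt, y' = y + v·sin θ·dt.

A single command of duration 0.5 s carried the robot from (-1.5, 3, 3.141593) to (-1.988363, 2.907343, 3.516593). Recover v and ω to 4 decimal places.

v = 1.0000, ω = 0.7500

Δθ = 3.516593 − 3.141593 = 0.375000
ω = Δθ/dt = 0.375000/0.5 = 0.7500
R = Δx/(sin θ' − sin θ) = 1.3333
v = R·ω = 1.3333·0.7500 = 1.0000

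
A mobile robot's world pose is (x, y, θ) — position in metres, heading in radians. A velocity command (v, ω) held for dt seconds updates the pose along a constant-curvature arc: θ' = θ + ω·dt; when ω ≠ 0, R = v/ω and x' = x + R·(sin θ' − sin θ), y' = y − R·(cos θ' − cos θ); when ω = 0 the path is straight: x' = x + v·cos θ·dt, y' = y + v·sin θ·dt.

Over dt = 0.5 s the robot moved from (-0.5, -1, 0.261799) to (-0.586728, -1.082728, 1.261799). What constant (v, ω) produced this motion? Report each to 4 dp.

Δθ = 1.261799 − 0.261799 = 1.000000
ω = Δθ/dt = 1.000000/0.5 = 2.0000
R = Δx/(sin θ' − sin θ) = -0.1250
v = R·ω = -0.1250·2.0000 = -0.2500

v = -0.2500, ω = 2.0000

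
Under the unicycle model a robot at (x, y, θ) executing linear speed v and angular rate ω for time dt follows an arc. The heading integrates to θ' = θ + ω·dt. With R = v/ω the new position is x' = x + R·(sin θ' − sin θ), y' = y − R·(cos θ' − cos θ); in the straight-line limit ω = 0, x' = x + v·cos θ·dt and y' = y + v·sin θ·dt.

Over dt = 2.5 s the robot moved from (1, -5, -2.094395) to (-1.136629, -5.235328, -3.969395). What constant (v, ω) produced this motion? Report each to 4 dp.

Δθ = -3.969395 − -2.094395 = -1.875000
ω = Δθ/dt = -1.875000/2.5 = -0.7500
R = Δx/(sin θ' − sin θ) = -1.3333
v = R·ω = -1.3333·-0.7500 = 1.0000

v = 1.0000, ω = -0.7500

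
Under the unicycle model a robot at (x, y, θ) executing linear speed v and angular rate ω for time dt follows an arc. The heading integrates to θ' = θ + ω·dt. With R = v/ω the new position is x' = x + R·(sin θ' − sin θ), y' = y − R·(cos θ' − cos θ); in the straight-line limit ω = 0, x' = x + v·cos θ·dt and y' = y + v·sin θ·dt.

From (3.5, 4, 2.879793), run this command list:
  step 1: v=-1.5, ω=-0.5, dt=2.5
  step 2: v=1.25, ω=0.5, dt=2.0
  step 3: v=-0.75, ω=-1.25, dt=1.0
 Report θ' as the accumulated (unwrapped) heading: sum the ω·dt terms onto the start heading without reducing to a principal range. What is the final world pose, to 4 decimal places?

step 1: θ'=1.6298 (R=3.0000) → pose (5.7183, 1.2791, 1.6298)
step 2: θ'=2.6298 (R=2.5000) → pose (4.4470, 3.3114, 2.6298)
step 3: θ'=1.3798 (R=0.6000) → pose (4.7423, 2.6743, 1.3798)

(4.7423, 2.6743, 1.3798)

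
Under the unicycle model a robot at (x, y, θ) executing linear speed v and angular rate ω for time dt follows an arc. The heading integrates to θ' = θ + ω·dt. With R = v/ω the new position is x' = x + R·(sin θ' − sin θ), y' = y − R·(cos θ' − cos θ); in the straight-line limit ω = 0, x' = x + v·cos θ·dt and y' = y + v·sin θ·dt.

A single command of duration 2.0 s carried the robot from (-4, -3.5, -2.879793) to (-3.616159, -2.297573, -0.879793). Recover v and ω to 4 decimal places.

v = -0.7500, ω = 1.0000

Δθ = -0.879793 − -2.879793 = 2.000000
ω = Δθ/dt = 2.000000/2.0 = 1.0000
R = −Δy/(cos θ' − cos θ) = -0.7500
v = R·ω = -0.7500·1.0000 = -0.7500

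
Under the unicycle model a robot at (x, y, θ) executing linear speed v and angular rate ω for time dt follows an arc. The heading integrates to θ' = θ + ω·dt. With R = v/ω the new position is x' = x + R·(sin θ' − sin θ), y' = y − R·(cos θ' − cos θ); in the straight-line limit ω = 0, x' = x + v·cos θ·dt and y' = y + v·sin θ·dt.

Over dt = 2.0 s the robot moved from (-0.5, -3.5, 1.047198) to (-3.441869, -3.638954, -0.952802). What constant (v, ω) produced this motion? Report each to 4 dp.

Δθ = -0.952802 − 1.047198 = -2.000000
ω = Δθ/dt = -2.000000/2.0 = -1.0000
R = Δx/(sin θ' − sin θ) = 1.7500
v = R·ω = 1.7500·-1.0000 = -1.7500

v = -1.7500, ω = -1.0000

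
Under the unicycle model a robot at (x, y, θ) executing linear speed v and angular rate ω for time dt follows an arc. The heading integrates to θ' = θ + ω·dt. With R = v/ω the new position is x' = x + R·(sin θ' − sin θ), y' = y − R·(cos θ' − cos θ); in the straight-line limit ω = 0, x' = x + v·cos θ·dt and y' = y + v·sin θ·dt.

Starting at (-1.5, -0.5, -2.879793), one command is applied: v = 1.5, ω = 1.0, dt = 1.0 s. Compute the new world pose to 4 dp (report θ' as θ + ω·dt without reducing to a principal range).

(-2.5407, -1.4927, -1.8798)

θ' = -2.8798 + 1.0·1.0 = -1.8798
R = v/ω = 1.5/1.0 = 1.5000
x' = -1.5 + 1.5000·(sin -1.8798 − sin -2.8798) = -2.5407
y' = -0.5 − 1.5000·(cos -1.8798 − cos -2.8798) = -1.4927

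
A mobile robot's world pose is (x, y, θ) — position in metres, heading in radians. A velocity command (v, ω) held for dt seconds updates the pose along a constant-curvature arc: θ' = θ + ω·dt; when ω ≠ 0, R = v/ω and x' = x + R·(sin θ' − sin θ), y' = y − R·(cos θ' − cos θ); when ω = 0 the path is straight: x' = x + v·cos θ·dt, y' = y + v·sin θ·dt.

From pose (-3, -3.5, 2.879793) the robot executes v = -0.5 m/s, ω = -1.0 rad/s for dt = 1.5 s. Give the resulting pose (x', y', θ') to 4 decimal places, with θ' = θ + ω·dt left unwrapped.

(-2.6385, -4.0779, 1.3798)

θ' = 2.8798 + -1.0·1.5 = 1.3798
R = v/ω = -0.5/-1.0 = 0.5000
x' = -3 + 0.5000·(sin 1.3798 − sin 2.8798) = -2.6385
y' = -3.5 − 0.5000·(cos 1.3798 − cos 2.8798) = -4.0779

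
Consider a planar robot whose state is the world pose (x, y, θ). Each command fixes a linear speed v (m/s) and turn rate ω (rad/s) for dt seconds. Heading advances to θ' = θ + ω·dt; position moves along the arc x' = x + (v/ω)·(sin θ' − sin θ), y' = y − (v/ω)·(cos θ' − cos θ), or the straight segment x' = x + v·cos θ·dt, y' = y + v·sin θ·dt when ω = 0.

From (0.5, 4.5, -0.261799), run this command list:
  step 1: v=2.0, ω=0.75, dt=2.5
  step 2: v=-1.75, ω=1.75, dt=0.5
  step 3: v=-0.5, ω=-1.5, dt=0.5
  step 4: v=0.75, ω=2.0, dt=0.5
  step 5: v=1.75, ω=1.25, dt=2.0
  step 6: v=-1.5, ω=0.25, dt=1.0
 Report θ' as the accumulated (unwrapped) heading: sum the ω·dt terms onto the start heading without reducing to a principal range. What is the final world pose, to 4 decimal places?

step 1: θ'=1.6132 (R=2.6667) → pose (3.8545, 7.1888, 1.6132)
step 2: θ'=2.4882 (R=-1.0000) → pose (4.2457, 6.4372, 2.4882)
step 3: θ'=1.7382 (R=0.3333) → pose (4.3717, 6.2281, 1.7382)
step 4: θ'=2.7382 (R=0.3750) → pose (4.1492, 6.5105, 2.7382)
step 5: θ'=5.2382 (R=1.4000) → pose (2.3887, 4.5202, 5.2382)
step 6: θ'=5.4882 (R=-6.0000) → pose (1.4823, 5.7105, 5.4882)

(1.4823, 5.7105, 5.4882)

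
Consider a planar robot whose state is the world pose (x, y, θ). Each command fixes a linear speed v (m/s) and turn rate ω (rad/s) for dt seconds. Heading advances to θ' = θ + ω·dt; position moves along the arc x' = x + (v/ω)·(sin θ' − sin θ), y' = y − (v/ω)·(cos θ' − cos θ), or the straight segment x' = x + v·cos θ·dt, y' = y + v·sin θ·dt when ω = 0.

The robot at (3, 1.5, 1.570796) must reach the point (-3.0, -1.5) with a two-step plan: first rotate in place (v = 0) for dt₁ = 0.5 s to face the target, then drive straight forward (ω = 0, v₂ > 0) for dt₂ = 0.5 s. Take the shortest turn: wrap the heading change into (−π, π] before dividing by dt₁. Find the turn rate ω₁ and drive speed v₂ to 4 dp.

ω₁ = 4.0689, v₂ = 13.4164

heading to target = atan2(-1.5−1.5, -3−3) = -2.6779
Δθ = wrap(-2.6779 − 1.5708) = 2.0344; ω₁ = Δθ/dt₁ = 4.0689
distance = √((-3−3)² + (-1.5−1.5)²) = 6.7082; v₂ = distance/dt₂ = 13.4164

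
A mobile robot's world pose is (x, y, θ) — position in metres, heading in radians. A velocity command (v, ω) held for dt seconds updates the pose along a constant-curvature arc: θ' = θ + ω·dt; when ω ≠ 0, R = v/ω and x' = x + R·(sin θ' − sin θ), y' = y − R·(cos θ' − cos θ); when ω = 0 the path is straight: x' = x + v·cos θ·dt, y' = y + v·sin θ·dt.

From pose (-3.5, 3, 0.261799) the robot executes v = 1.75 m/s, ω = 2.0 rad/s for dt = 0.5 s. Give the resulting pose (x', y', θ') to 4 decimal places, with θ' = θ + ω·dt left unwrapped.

θ' = 0.2618 + 2.0·0.5 = 1.2618
R = v/ω = 1.75/2.0 = 0.8750
x' = -3.5 + 0.8750·(sin 1.2618 − sin 0.2618) = -2.8929
y' = 3 − 0.8750·(cos 1.2618 − cos 0.2618) = 3.5791

(-2.8929, 3.5791, 1.2618)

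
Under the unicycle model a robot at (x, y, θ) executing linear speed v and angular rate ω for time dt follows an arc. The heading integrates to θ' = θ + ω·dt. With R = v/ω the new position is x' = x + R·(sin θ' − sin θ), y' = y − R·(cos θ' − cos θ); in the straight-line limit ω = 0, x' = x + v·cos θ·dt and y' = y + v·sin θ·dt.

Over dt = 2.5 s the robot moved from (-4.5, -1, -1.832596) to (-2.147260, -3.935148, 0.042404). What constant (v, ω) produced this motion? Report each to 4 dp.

Δθ = 0.042404 − -1.832596 = 1.875000
ω = Δθ/dt = 1.875000/2.5 = 0.7500
R = −Δy/(cos θ' − cos θ) = 2.3333
v = R·ω = 2.3333·0.7500 = 1.7500

v = 1.7500, ω = 0.7500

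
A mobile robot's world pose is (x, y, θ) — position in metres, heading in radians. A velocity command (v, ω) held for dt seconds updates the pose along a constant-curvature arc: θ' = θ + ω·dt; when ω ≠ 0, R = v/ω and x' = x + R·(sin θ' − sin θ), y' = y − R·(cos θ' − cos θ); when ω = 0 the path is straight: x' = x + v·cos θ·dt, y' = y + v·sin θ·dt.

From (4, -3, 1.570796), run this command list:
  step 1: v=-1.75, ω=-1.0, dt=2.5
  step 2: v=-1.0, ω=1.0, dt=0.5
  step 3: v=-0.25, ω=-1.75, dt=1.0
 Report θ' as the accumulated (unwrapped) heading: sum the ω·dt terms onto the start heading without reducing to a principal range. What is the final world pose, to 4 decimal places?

(0.4052, -3.5249, -2.1792)

step 1: θ'=-0.9292 (R=1.7500) → pose (0.8480, -4.0473, -0.9292)
step 2: θ'=-0.4292 (R=-1.0000) → pose (0.4630, -3.7365, -0.4292)
step 3: θ'=-2.1792 (R=0.1429) → pose (0.4052, -3.5249, -2.1792)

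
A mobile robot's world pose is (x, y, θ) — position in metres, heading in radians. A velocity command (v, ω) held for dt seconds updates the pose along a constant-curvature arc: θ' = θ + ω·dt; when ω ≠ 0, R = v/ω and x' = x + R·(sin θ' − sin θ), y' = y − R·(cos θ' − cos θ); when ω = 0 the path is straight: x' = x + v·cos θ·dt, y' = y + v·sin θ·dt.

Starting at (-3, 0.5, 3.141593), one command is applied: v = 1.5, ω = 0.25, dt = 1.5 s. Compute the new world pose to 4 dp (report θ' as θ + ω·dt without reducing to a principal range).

θ' = 3.1416 + 0.25·1.5 = 3.5166
R = v/ω = 1.5/0.25 = 6.0000
x' = -3 + 6.0000·(sin 3.5166 − sin 3.1416) = -5.1976
y' = 0.5 − 6.0000·(cos 3.5166 − cos 3.1416) = 0.0830

(-5.1976, 0.0830, 3.5166)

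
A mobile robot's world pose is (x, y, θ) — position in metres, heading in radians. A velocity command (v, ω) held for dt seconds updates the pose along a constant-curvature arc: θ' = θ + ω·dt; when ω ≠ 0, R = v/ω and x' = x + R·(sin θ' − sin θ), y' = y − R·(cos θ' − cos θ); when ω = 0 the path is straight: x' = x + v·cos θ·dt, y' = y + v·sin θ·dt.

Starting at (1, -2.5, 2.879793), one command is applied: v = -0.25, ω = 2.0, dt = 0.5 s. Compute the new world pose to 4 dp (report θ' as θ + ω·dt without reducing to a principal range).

θ' = 2.8798 + 2.0·0.5 = 3.8798
R = v/ω = -0.25/2.0 = -0.1250
x' = 1 + -0.1250·(sin 3.8798 − sin 2.8798) = 1.1165
y' = -2.5 − -0.1250·(cos 3.8798 − cos 2.8798) = -2.4717

(1.1165, -2.4717, 3.8798)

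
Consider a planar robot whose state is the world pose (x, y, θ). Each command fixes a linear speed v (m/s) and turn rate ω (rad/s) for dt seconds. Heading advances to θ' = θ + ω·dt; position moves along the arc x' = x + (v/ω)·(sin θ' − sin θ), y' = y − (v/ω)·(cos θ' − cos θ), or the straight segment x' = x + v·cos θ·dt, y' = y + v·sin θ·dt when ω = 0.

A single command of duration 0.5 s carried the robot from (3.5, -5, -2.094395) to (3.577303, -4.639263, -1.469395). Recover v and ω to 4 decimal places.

v = -0.7500, ω = 1.2500

Δθ = -1.469395 − -2.094395 = 0.625000
ω = Δθ/dt = 0.625000/0.5 = 1.2500
R = −Δy/(cos θ' − cos θ) = -0.6000
v = R·ω = -0.6000·1.2500 = -0.7500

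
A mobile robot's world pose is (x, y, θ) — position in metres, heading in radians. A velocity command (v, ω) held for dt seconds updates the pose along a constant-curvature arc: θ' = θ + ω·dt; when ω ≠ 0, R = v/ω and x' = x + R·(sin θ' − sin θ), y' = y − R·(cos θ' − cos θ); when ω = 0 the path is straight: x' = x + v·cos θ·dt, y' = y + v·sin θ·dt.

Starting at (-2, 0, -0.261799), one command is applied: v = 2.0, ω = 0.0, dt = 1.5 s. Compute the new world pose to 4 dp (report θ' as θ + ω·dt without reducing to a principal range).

θ' = -0.2618 + 0.0·1.5 = -0.2618
ω = 0 → straight: x' = -2 + 2.0·cos(-0.2618)·1.5 = 0.8978
y' = 0 + 2.0·sin(-0.2618)·1.5 = -0.7765

(0.8978, -0.7765, -0.2618)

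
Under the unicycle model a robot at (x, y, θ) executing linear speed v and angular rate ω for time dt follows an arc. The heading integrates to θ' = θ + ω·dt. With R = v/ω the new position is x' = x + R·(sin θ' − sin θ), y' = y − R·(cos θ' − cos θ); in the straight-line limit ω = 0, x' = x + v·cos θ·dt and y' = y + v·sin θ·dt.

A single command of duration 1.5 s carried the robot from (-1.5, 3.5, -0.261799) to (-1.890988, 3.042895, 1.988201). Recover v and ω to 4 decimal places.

v = -0.5000, ω = 1.5000

Δθ = 1.988201 − -0.261799 = 2.250000
ω = Δθ/dt = 2.250000/1.5 = 1.5000
R = −Δy/(cos θ' − cos θ) = -0.3333
v = R·ω = -0.3333·1.5000 = -0.5000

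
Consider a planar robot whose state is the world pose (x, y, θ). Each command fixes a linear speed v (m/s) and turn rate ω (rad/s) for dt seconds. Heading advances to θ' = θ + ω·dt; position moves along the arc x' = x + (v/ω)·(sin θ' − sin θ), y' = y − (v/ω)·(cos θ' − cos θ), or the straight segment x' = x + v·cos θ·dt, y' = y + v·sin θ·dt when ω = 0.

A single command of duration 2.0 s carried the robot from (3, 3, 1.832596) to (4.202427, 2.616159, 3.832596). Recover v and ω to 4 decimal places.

Δθ = 3.832596 − 1.832596 = 2.000000
ω = Δθ/dt = 2.000000/2.0 = 1.0000
R = Δx/(sin θ' − sin θ) = -0.7500
v = R·ω = -0.7500·1.0000 = -0.7500

v = -0.7500, ω = 1.0000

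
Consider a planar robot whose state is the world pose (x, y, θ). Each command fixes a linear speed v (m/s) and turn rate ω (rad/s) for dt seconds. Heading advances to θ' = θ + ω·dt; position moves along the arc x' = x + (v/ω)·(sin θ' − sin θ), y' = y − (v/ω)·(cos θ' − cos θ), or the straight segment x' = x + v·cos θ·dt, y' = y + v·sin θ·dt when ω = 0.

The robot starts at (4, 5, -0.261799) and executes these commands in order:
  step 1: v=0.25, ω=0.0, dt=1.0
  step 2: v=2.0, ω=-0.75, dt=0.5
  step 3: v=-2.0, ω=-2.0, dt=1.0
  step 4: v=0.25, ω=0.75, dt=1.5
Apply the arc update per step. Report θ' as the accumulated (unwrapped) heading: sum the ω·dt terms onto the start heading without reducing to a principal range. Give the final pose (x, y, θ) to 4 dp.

step 1: θ'=-0.2618 (straight) → pose (4.2415, 4.9353, -0.2618)
step 2: θ'=-0.6368 (R=-2.6667) → pose (5.1370, 4.5035, -0.6368)
step 3: θ'=-2.6368 (R=1.0000) → pose (5.2480, 6.1828, -2.6368)
step 4: θ'=-1.5118 (R=0.3333) → pose (5.0764, 5.8714, -1.5118)

(5.0764, 5.8714, -1.5118)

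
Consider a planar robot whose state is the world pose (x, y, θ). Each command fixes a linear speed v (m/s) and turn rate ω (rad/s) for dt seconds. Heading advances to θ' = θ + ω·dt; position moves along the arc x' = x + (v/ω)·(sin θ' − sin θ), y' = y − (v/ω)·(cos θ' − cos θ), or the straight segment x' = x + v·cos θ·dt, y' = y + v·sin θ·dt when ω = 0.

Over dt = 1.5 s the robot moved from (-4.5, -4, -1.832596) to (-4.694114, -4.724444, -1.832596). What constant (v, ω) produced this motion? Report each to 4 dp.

Δθ = -1.832596 − -1.832596 = 0.000000
ω = Δθ/dt = 0.000000/1.5 = 0.0000
ω = 0 → v = (Δx·cos θ + Δy·sin θ)/dt = 0.5000

v = 0.5000, ω = 0.0000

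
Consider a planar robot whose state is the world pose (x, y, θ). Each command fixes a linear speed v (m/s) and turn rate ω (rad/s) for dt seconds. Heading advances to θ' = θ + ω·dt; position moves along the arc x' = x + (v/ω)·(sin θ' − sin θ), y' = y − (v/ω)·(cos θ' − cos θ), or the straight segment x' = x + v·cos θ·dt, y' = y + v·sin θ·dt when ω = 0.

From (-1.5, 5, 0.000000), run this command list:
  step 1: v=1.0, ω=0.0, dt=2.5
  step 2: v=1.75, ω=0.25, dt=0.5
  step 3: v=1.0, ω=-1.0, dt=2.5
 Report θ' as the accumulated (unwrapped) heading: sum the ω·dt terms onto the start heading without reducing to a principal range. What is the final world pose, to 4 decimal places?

step 1: θ'=0.0000 (straight) → pose (1.0000, 5.0000, 0.0000)
step 2: θ'=0.1250 (R=7.0000) → pose (1.8727, 5.0546, 0.1250)
step 3: θ'=-2.3750 (R=-1.0000) → pose (2.6911, 3.3421, -2.3750)

(2.6911, 3.3421, -2.3750)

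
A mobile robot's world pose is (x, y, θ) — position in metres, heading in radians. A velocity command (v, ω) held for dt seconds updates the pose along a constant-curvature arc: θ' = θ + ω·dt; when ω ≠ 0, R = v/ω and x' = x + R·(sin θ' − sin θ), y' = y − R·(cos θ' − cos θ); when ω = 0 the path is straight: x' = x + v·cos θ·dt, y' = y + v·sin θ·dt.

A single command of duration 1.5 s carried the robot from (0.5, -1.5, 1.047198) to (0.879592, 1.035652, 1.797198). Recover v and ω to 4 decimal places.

Δθ = 1.797198 − 1.047198 = 0.750000
ω = Δθ/dt = 0.750000/1.5 = 0.5000
R = −Δy/(cos θ' − cos θ) = 3.5000
v = R·ω = 3.5000·0.5000 = 1.7500

v = 1.7500, ω = 0.5000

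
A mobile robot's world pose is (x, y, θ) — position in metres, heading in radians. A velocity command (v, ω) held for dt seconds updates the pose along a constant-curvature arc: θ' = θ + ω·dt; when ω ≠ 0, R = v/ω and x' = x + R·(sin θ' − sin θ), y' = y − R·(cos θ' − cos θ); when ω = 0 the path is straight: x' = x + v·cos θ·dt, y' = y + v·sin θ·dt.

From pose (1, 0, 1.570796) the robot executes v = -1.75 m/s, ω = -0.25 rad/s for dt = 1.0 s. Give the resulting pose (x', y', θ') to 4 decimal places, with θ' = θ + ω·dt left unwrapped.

θ' = 1.5708 + -0.25·1.0 = 1.3208
R = v/ω = -1.75/-0.25 = 7.0000
x' = 1 + 7.0000·(sin 1.3208 − sin 1.5708) = 0.7824
y' = 0 − 7.0000·(cos 1.3208 − cos 1.5708) = -1.7318

(0.7824, -1.7318, 1.3208)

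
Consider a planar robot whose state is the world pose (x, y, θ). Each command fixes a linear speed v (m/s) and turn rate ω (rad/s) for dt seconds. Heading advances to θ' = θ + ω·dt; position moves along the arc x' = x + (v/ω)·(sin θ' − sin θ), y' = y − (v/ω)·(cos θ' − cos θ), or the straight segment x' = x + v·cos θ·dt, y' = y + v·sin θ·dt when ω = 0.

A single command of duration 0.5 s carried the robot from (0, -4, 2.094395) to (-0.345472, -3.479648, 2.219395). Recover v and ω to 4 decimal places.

Δθ = 2.219395 − 2.094395 = 0.125000
ω = Δθ/dt = 0.125000/0.5 = 0.2500
R = −Δy/(cos θ' − cos θ) = 5.0000
v = R·ω = 5.0000·0.2500 = 1.2500

v = 1.2500, ω = 0.2500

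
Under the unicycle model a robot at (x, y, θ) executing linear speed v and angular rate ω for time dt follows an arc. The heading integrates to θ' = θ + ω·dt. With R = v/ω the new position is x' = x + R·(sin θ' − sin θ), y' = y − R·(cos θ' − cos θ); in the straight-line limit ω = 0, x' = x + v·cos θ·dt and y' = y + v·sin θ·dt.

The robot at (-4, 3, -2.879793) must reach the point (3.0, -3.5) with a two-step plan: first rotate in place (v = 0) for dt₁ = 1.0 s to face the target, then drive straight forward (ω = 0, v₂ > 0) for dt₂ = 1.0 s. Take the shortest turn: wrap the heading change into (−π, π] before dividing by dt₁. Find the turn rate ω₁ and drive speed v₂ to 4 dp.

ω₁ = 2.1314, v₂ = 9.5525

heading to target = atan2(-3.5−3, 3−-4) = -0.7484
Δθ = wrap(-0.7484 − -2.8798) = 2.1314; ω₁ = Δθ/dt₁ = 2.1314
distance = √((3−-4)² + (-3.5−3)²) = 9.5525; v₂ = distance/dt₂ = 9.5525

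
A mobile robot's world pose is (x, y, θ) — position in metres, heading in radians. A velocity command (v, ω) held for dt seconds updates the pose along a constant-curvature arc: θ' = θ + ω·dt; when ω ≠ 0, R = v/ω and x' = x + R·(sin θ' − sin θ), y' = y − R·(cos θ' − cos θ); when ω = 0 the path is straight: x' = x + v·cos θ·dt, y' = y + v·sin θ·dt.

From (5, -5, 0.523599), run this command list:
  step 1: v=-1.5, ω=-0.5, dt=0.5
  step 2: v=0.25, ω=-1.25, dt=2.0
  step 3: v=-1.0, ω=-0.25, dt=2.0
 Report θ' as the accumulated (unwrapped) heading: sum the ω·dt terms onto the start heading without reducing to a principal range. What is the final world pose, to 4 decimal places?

(6.0804, -4.3832, -2.7264)

step 1: θ'=0.2736 (R=3.0000) → pose (4.3106, -5.2903, 0.2736)
step 2: θ'=-2.2264 (R=-0.2000) → pose (4.5232, -5.6048, -2.2264)
step 3: θ'=-2.7264 (R=4.0000) → pose (6.0804, -4.3832, -2.7264)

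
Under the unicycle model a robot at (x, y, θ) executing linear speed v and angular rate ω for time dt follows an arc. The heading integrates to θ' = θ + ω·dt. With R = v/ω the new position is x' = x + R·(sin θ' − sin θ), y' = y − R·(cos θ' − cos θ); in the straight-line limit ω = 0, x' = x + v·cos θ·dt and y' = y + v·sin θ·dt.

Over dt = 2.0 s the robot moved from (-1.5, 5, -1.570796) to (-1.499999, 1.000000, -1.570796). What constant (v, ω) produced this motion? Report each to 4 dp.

v = 2.0000, ω = 0.0000

Δθ = -1.570796 − -1.570796 = 0.000000
ω = Δθ/dt = 0.000000/2.0 = 0.0000
ω = 0 → v = (Δx·cos θ + Δy·sin θ)/dt = 2.0000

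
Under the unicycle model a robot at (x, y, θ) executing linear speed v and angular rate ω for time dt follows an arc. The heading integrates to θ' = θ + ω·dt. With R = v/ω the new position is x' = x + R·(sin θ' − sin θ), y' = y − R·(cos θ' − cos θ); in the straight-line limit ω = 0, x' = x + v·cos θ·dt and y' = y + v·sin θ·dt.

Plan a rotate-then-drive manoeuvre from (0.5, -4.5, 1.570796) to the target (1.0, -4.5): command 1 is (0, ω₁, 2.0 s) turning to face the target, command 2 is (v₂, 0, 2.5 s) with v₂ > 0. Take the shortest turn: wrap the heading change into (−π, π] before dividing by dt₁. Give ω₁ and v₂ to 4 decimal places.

heading to target = atan2(-4.5−-4.5, 1−0.5) = 0.0000
Δθ = wrap(0.0000 − 1.5708) = -1.5708; ω₁ = Δθ/dt₁ = -0.7854
distance = √((1−0.5)² + (-4.5−-4.5)²) = 0.5000; v₂ = distance/dt₂ = 0.2000

ω₁ = -0.7854, v₂ = 0.2000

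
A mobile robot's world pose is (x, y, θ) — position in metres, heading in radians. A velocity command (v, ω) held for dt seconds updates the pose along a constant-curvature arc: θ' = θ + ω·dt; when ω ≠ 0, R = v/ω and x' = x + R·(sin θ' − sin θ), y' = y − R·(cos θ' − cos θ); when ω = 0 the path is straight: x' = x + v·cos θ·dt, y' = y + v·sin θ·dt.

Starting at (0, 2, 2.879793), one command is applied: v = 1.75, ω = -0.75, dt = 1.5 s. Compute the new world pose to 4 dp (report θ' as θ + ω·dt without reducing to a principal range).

θ' = 2.8798 + -0.75·1.5 = 1.7548
R = v/ω = 1.75/-0.75 = -2.3333
x' = 0 + -2.3333·(sin 1.7548 − sin 2.8798) = -1.6900
y' = 2 − -2.3333·(cos 1.7548 − cos 2.8798) = 3.8269

(-1.6900, 3.8269, 1.7548)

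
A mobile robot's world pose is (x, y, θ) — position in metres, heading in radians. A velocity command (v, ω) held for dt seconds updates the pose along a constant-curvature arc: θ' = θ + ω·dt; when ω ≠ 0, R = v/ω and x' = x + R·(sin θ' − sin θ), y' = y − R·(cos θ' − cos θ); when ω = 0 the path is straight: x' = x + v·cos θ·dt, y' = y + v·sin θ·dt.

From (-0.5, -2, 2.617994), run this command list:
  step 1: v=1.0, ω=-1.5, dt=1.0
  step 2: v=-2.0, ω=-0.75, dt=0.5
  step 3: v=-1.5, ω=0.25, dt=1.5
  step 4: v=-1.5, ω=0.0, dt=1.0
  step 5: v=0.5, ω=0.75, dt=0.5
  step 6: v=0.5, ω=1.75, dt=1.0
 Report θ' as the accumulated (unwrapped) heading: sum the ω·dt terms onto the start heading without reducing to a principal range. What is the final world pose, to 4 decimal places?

step 1: θ'=1.1180 (R=-0.6667) → pose (-0.7661, -1.1310, 1.1180)
step 2: θ'=0.7430 (R=2.6667) → pose (-1.3601, -1.9282, 0.7430)
step 3: θ'=1.1180 (R=-6.0000) → pose (-2.6965, -3.7220, 1.1180)
step 4: θ'=1.1180 (straight) → pose (-3.3527, -5.0708, 1.1180)
step 5: θ'=1.4930 (R=0.6667) → pose (-3.2875, -4.8310, 1.4930)
step 6: θ'=3.2430 (R=0.2857) → pose (-3.6013, -4.5245, 3.2430)

(-3.6013, -4.5245, 3.2430)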